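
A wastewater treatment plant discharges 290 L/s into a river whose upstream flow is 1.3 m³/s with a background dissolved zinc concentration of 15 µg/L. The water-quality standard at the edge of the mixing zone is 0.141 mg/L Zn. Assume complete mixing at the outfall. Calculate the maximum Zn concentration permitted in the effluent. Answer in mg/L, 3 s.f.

290 L/s = 0.29 m³/s.
15 µg/L = 0.015 mg/L.
Mass balance: 0.141·1.59 = 0.29·Cₑ + 1.3·0.015.
Cₑ = (0.2242 − 0.0195) / 0.29 = 0.7058 mg/L.

0.706 mg/L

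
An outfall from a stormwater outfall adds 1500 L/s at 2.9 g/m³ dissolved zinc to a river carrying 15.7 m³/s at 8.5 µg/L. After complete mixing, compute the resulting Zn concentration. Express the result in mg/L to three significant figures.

1500 L/s = 1.5 m³/s.
8.5 µg/L = 0.0085 mg/L.
Conservation of mass across the mixing zone: C = (1.5·2.9 + 15.7·0.0085) / (1.5 + 15.7) = 4.483/17.2 = 0.2607 mg/L.

0.261 mg/L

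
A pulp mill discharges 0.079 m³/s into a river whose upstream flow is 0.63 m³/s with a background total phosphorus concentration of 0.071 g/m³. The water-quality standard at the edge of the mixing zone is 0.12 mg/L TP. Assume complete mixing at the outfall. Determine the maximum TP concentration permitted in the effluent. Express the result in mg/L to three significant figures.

0.511 mg/L

Mass balance: 0.12·0.709 = 0.079·Cₑ + 0.63·0.071.
Cₑ = (0.08508 − 0.04473) / 0.079 = 0.5108 mg/L.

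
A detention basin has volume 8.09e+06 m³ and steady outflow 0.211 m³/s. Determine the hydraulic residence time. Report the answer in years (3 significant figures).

Q = 0.211 m³/s × 3.156e+07 s/yr = 6.659e+06 m³/yr.
Hydraulic residence time τ = V/Q = 8.09e+06/6.659e+06 = 1.215 yr.

1.21 yr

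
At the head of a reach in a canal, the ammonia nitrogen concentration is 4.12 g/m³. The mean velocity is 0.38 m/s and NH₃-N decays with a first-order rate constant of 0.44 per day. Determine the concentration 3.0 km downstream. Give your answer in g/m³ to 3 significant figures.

Travel time t = 3.0 km / 0.38 m/s = 3000/0.38 = 7895 s = 0.09137 d.
First-order decay: C = 4.12·exp(−0.44·0.09137) = 4.12·0.9606 = 3.958 g/m³.

3.96 g/m³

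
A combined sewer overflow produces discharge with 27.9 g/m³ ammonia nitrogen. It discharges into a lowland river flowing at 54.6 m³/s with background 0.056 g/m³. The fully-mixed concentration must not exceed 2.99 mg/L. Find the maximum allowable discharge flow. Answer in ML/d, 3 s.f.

Mass balance at complete mixing: C_std·(Q_w + Q_r) = Q_w·C_e + Q_r·C_b.
Rearranging, Q_w = Q_r·(C_std − C_b)/(C_e − C_std) = 54.6·(2.99 − 0.056) / (27.9 − 2.99) = 6.431 m³/s.
= 555.6 ML/d.

556 ML/d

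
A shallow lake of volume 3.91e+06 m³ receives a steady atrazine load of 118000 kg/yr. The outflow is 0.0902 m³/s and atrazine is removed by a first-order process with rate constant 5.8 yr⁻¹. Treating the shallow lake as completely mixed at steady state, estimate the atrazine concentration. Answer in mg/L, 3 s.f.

4.62 mg/L

Outflow Q = 0.0902 m³/s × 3.156e+07 s/yr = 2.846e+06 m³/yr.
Steady-state CSTR mass balance: W = Q·C + k·V·C, so C = W/(Q + kV).
Q + kV = 2.846e+06 + 5.8·3.91e+06 = 2.552e+07 m³/yr.
C = 118000/2.552e+07 = 0.004623 kg/m³ = 4.623 mg/L.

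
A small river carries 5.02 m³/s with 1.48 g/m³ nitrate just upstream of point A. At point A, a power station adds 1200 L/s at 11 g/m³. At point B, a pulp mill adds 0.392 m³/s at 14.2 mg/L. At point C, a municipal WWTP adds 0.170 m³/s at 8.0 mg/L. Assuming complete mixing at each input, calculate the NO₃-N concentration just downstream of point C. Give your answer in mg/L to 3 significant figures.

1200 L/s = 1.2 m³/s.
After input A: C = (5.02·1.48 + 1.2·11) / 6.22 = 3.317 mg/L.
After input B: C = (6.22·3.317 + 0.392·14.2) / 6.612 = 3.962 mg/L.
After input C: C = (6.612·3.962 + 0.17·8) / 6.782 = 4.063 mg/L.

4.06 mg/L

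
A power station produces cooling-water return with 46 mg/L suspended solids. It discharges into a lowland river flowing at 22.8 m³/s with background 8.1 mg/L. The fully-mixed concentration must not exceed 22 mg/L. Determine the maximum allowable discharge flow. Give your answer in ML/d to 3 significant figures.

Mass balance at complete mixing: C_std·(Q_w + Q_r) = Q_w·C_e + Q_r·C_b.
Rearranging, Q_w = Q_r·(C_std − C_b)/(C_e − C_std) = 22.8·(22 − 8.1) / (46 − 22) = 13.21 m³/s.
= 1141 ML/d.

1140 ML/d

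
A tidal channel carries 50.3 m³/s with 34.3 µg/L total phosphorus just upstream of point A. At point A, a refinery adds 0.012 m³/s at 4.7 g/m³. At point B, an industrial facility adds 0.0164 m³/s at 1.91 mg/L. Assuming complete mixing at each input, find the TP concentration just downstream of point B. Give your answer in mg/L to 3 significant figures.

34.3 µg/L = 0.0343 mg/L.
After input A: C = (50.3·0.0343 + 0.012·4.7) / 50.31 = 0.03541 mg/L.
After input B: C = (50.31·0.03541 + 0.0164·1.91) / 50.33 = 0.03602 mg/L.

0.0360 mg/L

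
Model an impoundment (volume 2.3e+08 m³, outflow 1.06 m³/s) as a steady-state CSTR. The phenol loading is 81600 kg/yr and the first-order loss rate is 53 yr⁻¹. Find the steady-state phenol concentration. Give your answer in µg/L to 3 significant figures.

Outflow Q = 1.06 m³/s × 3.156e+07 s/yr = 3.345e+07 m³/yr.
Steady-state CSTR mass balance: W = Q·C + k·V·C, so C = W/(Q + kV).
Q + kV = 3.345e+07 + 53·2.3e+08 = 1.222e+10 m³/yr.
C = 81600/1.222e+10 = 6.676e-06 kg/m³ = 0.006676 mg/L = 6.676 µg/L.

6.68 µg/L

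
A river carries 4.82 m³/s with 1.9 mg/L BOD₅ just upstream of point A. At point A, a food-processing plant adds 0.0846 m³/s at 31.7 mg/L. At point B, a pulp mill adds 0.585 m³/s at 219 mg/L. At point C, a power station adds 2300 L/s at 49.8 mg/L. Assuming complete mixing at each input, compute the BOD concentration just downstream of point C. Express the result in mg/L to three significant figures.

After input A: C = (4.82·1.9 + 0.0846·31.7) / 4.905 = 2.414 mg/L.
After input B: C = (4.905·2.414 + 0.585·219) / 5.49 = 25.49 mg/L.
2300 L/s = 2.3 m³/s.
After input C: C = (5.49·25.49 + 2.3·49.8) / 7.79 = 32.67 mg/L.

32.7 mg/L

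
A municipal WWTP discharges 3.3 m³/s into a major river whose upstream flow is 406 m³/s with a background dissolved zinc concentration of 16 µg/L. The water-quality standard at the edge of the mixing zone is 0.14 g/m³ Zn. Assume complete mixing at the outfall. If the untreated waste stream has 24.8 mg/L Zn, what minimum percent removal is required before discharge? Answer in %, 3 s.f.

16 µg/L = 0.016 mg/L.
Mass balance: 0.14·409.3 = 3.3·Cₑ + 406·0.016.
Cₑ = (57.3 − 6.496) / 3.3 = 15.4 mg/L.
Required removal = 1 − 15.4/24.8 = 37.92 %.

37.9 %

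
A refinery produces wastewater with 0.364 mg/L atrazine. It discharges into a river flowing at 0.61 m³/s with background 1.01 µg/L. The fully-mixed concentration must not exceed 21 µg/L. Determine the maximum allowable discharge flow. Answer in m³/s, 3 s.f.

0.0356 m³/s

1.01 µg/L = 0.00101 mg/L.
21 µg/L = 0.021 mg/L.
Mass balance at complete mixing: C_std·(Q_w + Q_r) = Q_w·C_e + Q_r·C_b.
Rearranging, Q_w = Q_r·(C_std − C_b)/(C_e − C_std) = 0.61·(0.021 − 0.00101) / (0.364 − 0.021) = 0.03555 m³/s.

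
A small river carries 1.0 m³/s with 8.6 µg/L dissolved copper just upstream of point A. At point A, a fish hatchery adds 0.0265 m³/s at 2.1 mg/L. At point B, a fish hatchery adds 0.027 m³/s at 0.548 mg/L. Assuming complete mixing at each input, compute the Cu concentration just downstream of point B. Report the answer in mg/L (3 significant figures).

8.6 µg/L = 0.0086 mg/L.
After input A: C = (1·0.0086 + 0.0265·2.1) / 1.026 = 0.06259 mg/L.
After input B: C = (1.026·0.06259 + 0.027·0.548) / 1.053 = 0.07503 mg/L.

0.0750 mg/L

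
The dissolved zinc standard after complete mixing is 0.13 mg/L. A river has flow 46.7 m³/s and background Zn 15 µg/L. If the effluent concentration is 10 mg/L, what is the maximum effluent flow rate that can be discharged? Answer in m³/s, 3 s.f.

0.544 m³/s

15 µg/L = 0.015 mg/L.
Mass balance at complete mixing: C_std·(Q_w + Q_r) = Q_w·C_e + Q_r·C_b.
Rearranging, Q_w = Q_r·(C_std − C_b)/(C_e − C_std) = 46.7·(0.13 − 0.015) / (10 − 0.13) = 0.5441 m³/s.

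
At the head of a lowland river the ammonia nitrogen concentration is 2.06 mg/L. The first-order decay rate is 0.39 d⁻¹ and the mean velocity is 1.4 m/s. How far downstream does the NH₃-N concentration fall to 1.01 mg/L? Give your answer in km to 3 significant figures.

221 km

From C = C₀·e^(−kt), t = ln(C₀/C)/k = ln(2.06/1.01)/0.39 = 0.7128/0.39 = 1.828 d.
Distance = v·t = 1.4 m/s × 1.579e+05 s = 2.211e+05 m = 221.1 km.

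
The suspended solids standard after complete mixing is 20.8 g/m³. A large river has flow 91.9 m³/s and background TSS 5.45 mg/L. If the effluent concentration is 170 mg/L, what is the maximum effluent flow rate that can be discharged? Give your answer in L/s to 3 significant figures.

9450 L/s

Mass balance at complete mixing: C_std·(Q_w + Q_r) = Q_w·C_e + Q_r·C_b.
Rearranging, Q_w = Q_r·(C_std − C_b)/(C_e − C_std) = 91.9·(20.8 − 5.45) / (170 − 20.8) = 9.455 m³/s.
= 9455 L/s.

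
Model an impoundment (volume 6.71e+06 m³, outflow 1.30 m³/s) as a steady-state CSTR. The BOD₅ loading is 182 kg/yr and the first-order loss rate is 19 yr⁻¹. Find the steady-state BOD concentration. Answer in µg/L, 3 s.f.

1.08 µg/L

Outflow Q = 1.30 m³/s × 3.156e+07 s/yr = 4.102e+07 m³/yr.
Steady-state CSTR mass balance: W = Q·C + k·V·C, so C = W/(Q + kV).
Q + kV = 4.102e+07 + 19·6.71e+06 = 1.685e+08 m³/yr.
C = 182/1.685e+08 = 1.08e-06 kg/m³ = 0.00108 mg/L = 1.08 µg/L.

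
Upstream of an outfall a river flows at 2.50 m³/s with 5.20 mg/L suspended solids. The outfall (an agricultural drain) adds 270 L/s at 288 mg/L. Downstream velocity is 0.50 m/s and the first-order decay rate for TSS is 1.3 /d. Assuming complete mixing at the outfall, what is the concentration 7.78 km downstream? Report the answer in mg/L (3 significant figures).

270 L/s = 0.27 m³/s.
After complete mixing, C₀ = (0.27·288 + 2.5·5.2) / 2.77 = 32.77 mg/L.
Travel time t = 7780 m / 0.50 m/s = 1.556e+04 s = 0.1801 d.
C = 32.77·exp(−1.3·0.1801) = 32.77·0.7913 = 25.93 mg/L.

25.9 mg/L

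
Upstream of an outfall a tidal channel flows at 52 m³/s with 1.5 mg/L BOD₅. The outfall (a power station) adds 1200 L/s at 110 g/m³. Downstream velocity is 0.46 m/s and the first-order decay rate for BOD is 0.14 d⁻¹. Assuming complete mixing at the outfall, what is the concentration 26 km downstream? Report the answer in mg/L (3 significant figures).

1200 L/s = 1.2 m³/s.
After complete mixing, C₀ = (1.2·110 + 52·1.5) / 53.2 = 3.947 mg/L.
Travel time t = 2.6e+04 m / 0.46 m/s = 5.652e+04 s = 0.6542 d.
C = 3.947·exp(−0.14·0.6542) = 3.947·0.9125 = 3.602 mg/L.

3.60 mg/L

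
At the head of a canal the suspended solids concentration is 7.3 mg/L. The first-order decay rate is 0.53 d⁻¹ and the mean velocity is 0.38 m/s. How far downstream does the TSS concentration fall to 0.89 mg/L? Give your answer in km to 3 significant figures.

130 km

From C = C₀·e^(−kt), t = ln(C₀/C)/k = ln(7.3/0.89)/0.53 = 2.104/0.53 = 3.971 d.
Distance = v·t = 0.38 m/s × 3.431e+05 s = 1.304e+05 m = 130.4 km.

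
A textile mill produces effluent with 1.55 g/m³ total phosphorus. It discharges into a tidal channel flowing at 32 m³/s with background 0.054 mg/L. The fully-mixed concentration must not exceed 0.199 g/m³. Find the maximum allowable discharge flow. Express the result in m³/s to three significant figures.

3.43 m³/s

Mass balance at complete mixing: C_std·(Q_w + Q_r) = Q_w·C_e + Q_r·C_b.
Rearranging, Q_w = Q_r·(C_std − C_b)/(C_e − C_std) = 32·(0.199 − 0.054) / (1.55 − 0.199) = 3.434 m³/s.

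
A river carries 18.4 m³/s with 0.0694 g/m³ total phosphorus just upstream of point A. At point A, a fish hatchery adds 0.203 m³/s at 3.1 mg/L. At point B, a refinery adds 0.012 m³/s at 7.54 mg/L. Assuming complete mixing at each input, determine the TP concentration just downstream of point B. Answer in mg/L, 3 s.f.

0.107 mg/L

After input A: C = (18.4·0.0694 + 0.203·3.1) / 18.6 = 0.1025 mg/L.
After input B: C = (18.6·0.1025 + 0.012·7.54) / 18.61 = 0.1073 mg/L.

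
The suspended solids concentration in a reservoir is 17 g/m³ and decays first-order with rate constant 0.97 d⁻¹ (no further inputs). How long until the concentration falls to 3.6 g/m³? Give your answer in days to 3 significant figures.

1.60 d

t = ln(C₀/C)/k = ln(17/3.6)/0.97 = 1.552/0.97 = 1.6 d.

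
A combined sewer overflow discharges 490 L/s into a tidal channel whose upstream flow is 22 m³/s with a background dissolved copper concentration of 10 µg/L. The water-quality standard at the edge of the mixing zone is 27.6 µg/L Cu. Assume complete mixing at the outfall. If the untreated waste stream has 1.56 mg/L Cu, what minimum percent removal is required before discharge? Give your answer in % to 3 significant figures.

47.6 %

490 L/s = 0.49 m³/s.
10 µg/L = 0.01 mg/L.
27.6 µg/L = 0.0276 mg/L.
Mass balance: 0.0276·22.49 = 0.49·Cₑ + 22·0.01.
Cₑ = (0.6207 − 0.22) / 0.49 = 0.8178 mg/L.
Required removal = 1 − 0.8178/1.56 = 47.58 %.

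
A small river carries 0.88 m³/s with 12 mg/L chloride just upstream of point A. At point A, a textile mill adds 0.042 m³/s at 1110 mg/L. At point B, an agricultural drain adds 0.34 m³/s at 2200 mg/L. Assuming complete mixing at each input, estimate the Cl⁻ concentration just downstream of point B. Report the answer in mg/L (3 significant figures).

638 mg/L

After input A: C = (0.88·12 + 0.042·1110) / 0.922 = 62.02 mg/L.
After input B: C = (0.922·62.02 + 0.34·2200) / 1.262 = 638 mg/L.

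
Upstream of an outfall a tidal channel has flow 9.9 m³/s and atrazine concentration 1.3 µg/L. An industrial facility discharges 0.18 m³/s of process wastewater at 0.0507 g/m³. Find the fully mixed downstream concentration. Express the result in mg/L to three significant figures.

0.00218 mg/L

1.3 µg/L = 0.0013 mg/L.
Flow-weighted mixing gives C = (0.18·0.0507 + 9.9·0.0013) / (0.18 + 9.9) = 0.022/10.08 = 0.002182 mg/L.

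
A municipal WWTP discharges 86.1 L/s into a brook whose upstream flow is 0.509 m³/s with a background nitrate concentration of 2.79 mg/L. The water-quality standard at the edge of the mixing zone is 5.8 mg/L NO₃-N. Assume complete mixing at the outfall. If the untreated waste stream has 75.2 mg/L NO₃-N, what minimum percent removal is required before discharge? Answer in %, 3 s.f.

68.6 %

86.1 L/s = 0.0861 m³/s.
Mass balance: 5.8·0.5951 = 0.0861·Cₑ + 0.509·2.79.
Cₑ = (3.452 − 1.42) / 0.0861 = 23.59 mg/L.
Required removal = 1 − 23.59/75.2 = 68.62 %.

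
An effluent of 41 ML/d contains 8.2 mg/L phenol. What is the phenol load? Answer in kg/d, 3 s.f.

336 kg/d

41 ML/d = 0.4745 m³/s.
Mass flux = Q·C = 0.4745 m³/s × 8.2 g/m³ = 3.891 g/s.
= 3.891 g/s × 86.4 = 336.2 kg/d.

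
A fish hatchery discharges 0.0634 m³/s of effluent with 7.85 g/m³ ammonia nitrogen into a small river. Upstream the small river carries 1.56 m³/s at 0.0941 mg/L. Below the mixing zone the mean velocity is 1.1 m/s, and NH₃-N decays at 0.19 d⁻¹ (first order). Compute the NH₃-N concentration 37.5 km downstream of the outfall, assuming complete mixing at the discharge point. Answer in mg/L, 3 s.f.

0.368 mg/L

After complete mixing, C₀ = (0.0634·7.85 + 1.56·0.0941) / 1.623 = 0.397 mg/L.
Travel time t = 3.75e+04 m / 1.1 m/s = 3.409e+04 s = 0.3946 d.
C = 0.397·exp(−0.19·0.3946) = 0.397·0.9278 = 0.3683 mg/L.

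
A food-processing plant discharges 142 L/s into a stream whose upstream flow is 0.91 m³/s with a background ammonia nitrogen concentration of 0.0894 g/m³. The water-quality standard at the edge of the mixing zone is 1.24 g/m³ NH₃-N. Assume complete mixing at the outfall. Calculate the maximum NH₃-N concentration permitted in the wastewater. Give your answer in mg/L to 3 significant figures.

8.61 mg/L

142 L/s = 0.142 m³/s.
Mass balance: 1.24·1.052 = 0.142·Cₑ + 0.91·0.0894.
Cₑ = (1.304 − 0.08135) / 0.142 = 8.614 mg/L.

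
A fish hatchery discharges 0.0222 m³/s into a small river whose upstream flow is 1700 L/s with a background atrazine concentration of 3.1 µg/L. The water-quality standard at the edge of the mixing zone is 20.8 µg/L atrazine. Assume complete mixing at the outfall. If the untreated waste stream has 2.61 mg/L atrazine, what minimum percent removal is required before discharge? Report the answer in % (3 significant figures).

1700 L/s = 1.7 m³/s.
3.1 µg/L = 0.0031 mg/L.
20.8 µg/L = 0.0208 mg/L.
Mass balance: 0.0208·1.722 = 0.0222·Cₑ + 1.7·0.0031.
Cₑ = (0.03582 − 0.00527) / 0.0222 = 1.376 mg/L.
Required removal = 1 − 1.376/2.61 = 47.27 %.

47.3 %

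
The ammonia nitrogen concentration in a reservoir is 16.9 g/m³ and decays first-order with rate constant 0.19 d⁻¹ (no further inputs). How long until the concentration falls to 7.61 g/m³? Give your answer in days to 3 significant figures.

t = ln(C₀/C)/k = ln(16.9/7.61)/0.19 = 0.7979/0.19 = 4.199 d.

4.20 d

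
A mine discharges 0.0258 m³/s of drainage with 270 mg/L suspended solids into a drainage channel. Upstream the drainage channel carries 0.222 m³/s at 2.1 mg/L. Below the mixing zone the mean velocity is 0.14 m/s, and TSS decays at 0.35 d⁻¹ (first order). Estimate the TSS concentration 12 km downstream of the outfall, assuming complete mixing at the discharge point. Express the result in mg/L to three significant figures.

After complete mixing, C₀ = (0.0258·270 + 0.222·2.1) / 0.2478 = 29.99 mg/L.
Travel time t = 1.2e+04 m / 0.14 m/s = 8.571e+04 s = 0.9921 d.
C = 29.99·exp(−0.35·0.9921) = 29.99·0.7066 = 21.19 mg/L.

21.2 mg/L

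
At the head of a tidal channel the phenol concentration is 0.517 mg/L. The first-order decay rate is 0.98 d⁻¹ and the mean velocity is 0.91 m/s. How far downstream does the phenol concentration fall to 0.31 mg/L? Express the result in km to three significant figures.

41.0 km

From C = C₀·e^(−kt), t = ln(C₀/C)/k = ln(0.517/0.31)/0.98 = 0.5115/0.98 = 0.5219 d.
Distance = v·t = 0.91 m/s × 4.509e+04 s = 4.103e+04 m = 41.03 km.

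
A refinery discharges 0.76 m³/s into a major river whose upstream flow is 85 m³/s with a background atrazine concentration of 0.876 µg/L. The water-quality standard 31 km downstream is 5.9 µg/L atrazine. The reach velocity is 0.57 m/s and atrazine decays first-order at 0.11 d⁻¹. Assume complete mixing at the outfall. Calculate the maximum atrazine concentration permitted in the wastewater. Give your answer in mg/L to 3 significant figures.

0.876 µg/L = 0.000876 mg/L.
5.9 µg/L = 0.0059 mg/L.
Travel time to the compliance point: t = 3.1e+04/0.57 = 5.439e+04 s = 0.6295 d; decay factor exp(−0.11·0.6295) = 0.9331.
So the concentration just after mixing may be at most 0.0059/0.9331 = 0.006323 mg/L.
Mass balance: 0.006323·85.76 = 0.76·Cₑ + 85·0.000876.
Cₑ = (0.5423 − 0.07446) / 0.76 = 0.6155 mg/L.

0.616 mg/L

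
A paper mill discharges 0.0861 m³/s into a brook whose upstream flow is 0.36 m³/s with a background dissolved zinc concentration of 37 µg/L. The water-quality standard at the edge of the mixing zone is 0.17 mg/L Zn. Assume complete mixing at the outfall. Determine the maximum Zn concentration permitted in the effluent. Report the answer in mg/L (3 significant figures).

0.726 mg/L

37 µg/L = 0.037 mg/L.
Mass balance: 0.17·0.4461 = 0.0861·Cₑ + 0.36·0.037.
Cₑ = (0.07584 − 0.01332) / 0.0861 = 0.7261 mg/L.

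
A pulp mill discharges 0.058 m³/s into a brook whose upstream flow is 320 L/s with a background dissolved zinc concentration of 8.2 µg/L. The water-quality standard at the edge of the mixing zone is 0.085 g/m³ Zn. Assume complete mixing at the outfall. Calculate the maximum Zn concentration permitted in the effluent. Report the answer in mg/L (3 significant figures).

320 L/s = 0.32 m³/s.
8.2 µg/L = 0.0082 mg/L.
Mass balance: 0.085·0.378 = 0.058·Cₑ + 0.32·0.0082.
Cₑ = (0.03213 − 0.002624) / 0.058 = 0.5087 mg/L.

0.509 mg/L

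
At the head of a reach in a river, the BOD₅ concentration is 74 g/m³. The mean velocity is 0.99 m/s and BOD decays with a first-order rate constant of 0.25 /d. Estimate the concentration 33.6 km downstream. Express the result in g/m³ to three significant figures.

67.1 g/m³

Travel time t = 33.6 km / 0.99 m/s = 3.36e+04/0.99 = 3.394e+04 s = 0.3928 d.
First-order decay: C = 74·exp(−0.25·0.3928) = 74·0.9065 = 67.08 g/m³.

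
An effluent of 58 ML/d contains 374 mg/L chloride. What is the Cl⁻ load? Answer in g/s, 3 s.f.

58 ML/d = 0.6713 m³/s.
Mass flux = Q·C = 0.6713 m³/s × 374 g/m³ = 251.1 g/s.

251 g/s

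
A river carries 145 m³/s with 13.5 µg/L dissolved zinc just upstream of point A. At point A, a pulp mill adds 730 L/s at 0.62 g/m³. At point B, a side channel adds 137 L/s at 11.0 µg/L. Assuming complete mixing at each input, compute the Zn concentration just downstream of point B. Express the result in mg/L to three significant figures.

13.5 µg/L = 0.0135 mg/L.
730 L/s = 0.73 m³/s.
After input A: C = (145·0.0135 + 0.73·0.62) / 145.7 = 0.01654 mg/L.
137 L/s = 0.137 m³/s.
11.0 µg/L = 0.011 mg/L.
After input B: C = (145.7·0.01654 + 0.137·0.011) / 145.9 = 0.01653 mg/L.

0.0165 mg/L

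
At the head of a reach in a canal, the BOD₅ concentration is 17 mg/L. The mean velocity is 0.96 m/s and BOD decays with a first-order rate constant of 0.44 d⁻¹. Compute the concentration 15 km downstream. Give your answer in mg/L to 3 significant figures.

Travel time t = 15 km / 0.96 m/s = 1.5e+04/0.96 = 1.562e+04 s = 0.1808 d.
First-order decay: C = 17·exp(−0.44·0.1808) = 17·0.9235 = 15.7 mg/L.

15.7 mg/L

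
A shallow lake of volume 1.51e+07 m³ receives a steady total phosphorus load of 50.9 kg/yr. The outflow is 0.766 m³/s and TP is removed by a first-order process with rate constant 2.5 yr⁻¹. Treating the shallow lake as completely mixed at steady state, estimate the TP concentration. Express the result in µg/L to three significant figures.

Outflow Q = 0.766 m³/s × 3.156e+07 s/yr = 2.417e+07 m³/yr.
Steady-state CSTR mass balance: W = Q·C + k·V·C, so C = W/(Q + kV).
Q + kV = 2.417e+07 + 2.5·1.51e+07 = 6.192e+07 m³/yr.
C = 50.9/6.192e+07 = 8.22e-07 kg/m³ = 0.000822 mg/L = 0.822 µg/L.

0.822 µg/L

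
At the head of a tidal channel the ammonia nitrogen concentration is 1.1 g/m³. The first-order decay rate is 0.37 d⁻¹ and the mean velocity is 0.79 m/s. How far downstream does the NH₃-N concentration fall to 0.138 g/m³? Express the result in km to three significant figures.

383 km

From C = C₀·e^(−kt), t = ln(C₀/C)/k = ln(1.1/0.138)/0.37 = 2.076/0.37 = 5.61 d.
Distance = v·t = 0.79 m/s × 4.847e+05 s = 3.829e+05 m = 382.9 km.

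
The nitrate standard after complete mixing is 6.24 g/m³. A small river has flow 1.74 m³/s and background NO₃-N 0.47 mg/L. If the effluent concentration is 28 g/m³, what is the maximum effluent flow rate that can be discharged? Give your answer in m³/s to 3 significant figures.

Mass balance at complete mixing: C_std·(Q_w + Q_r) = Q_w·C_e + Q_r·C_b.
Rearranging, Q_w = Q_r·(C_std − C_b)/(C_e − C_std) = 1.74·(6.24 − 0.47) / (28 − 6.24) = 0.4614 m³/s.

0.461 m³/s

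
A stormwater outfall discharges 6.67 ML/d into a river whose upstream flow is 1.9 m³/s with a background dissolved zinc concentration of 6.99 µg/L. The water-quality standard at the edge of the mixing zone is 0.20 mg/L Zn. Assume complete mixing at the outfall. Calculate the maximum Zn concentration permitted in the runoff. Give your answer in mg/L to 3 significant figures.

4.95 mg/L

6.67 ML/d = 0.0772 m³/s.
6.99 µg/L = 0.00699 mg/L.
Mass balance: 0.2·1.977 = 0.0772·Cₑ + 1.9·0.00699.
Cₑ = (0.3954 − 0.01328) / 0.0772 = 4.95 mg/L.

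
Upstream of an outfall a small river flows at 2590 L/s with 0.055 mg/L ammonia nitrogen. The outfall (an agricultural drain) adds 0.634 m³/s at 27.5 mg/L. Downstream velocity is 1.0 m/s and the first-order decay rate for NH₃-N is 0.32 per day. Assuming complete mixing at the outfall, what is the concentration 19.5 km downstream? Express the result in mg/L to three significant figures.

5.07 mg/L

2590 L/s = 2.59 m³/s.
After complete mixing, C₀ = (0.634·27.5 + 2.59·0.055) / 3.224 = 5.452 mg/L.
Travel time t = 1.95e+04 m / 1.0 m/s = 1.95e+04 s = 0.2257 d.
C = 5.452·exp(−0.32·0.2257) = 5.452·0.9303 = 5.072 mg/L.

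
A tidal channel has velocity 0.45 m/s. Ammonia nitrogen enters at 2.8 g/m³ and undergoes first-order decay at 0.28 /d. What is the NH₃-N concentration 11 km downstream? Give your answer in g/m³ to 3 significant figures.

2.59 g/m³

Travel time t = 11 km / 0.45 m/s = 1.1e+04/0.45 = 2.444e+04 s = 0.2829 d.
First-order decay: C = 2.8·exp(−0.28·0.2829) = 2.8·0.9238 = 2.587 g/m³.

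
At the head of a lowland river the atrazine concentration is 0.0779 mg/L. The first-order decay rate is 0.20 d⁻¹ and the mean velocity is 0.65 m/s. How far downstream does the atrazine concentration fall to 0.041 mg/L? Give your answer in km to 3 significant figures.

From C = C₀·e^(−kt), t = ln(C₀/C)/k = ln(0.0779/0.041)/0.20 = 0.6419/0.20 = 3.209 d.
Distance = v·t = 0.65 m/s × 2.773e+05 s = 1.802e+05 m = 180.2 km.

180 km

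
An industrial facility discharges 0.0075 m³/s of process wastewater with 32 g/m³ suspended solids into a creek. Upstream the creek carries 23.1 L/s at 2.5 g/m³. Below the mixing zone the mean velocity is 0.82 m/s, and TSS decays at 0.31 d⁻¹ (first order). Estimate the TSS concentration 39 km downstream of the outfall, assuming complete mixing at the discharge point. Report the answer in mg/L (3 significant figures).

23.1 L/s = 0.0231 m³/s.
After complete mixing, C₀ = (0.0075·32 + 0.0231·2.5) / 0.0306 = 9.73 mg/L.
Travel time t = 3.9e+04 m / 0.82 m/s = 4.756e+04 s = 0.5505 d.
C = 9.73·exp(−0.31·0.5505) = 9.73·0.8431 = 8.204 mg/L.

8.20 mg/L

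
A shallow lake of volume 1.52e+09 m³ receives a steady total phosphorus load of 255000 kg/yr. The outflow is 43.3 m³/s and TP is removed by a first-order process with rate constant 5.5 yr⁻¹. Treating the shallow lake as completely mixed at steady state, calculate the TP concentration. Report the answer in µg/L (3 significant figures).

26.2 µg/L

Outflow Q = 43.3 m³/s × 3.156e+07 s/yr = 1.366e+09 m³/yr.
Steady-state CSTR mass balance: W = Q·C + k·V·C, so C = W/(Q + kV).
Q + kV = 1.366e+09 + 5.5·1.52e+09 = 9.726e+09 m³/yr.
C = 255000/9.726e+09 = 2.622e-05 kg/m³ = 0.02622 mg/L = 26.22 µg/L.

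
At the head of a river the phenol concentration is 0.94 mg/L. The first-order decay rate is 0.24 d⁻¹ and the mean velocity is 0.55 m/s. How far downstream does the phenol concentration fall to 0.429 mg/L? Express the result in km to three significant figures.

From C = C₀·e^(−kt), t = ln(C₀/C)/k = ln(0.94/0.429)/0.24 = 0.7844/0.24 = 3.268 d.
Distance = v·t = 0.55 m/s × 2.824e+05 s = 1.553e+05 m = 155.3 km.

155 km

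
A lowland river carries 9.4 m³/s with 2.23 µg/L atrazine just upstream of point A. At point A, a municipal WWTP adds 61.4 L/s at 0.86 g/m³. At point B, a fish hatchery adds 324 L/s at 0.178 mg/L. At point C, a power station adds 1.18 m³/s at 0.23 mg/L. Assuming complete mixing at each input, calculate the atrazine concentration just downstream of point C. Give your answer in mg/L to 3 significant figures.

2.23 µg/L = 0.00223 mg/L.
61.4 L/s = 0.0614 m³/s.
After input A: C = (9.4·0.00223 + 0.0614·0.86) / 9.461 = 0.007797 mg/L.
324 L/s = 0.324 m³/s.
After input B: C = (9.461·0.007797 + 0.324·0.178) / 9.785 = 0.01343 mg/L.
After input C: C = (9.785·0.01343 + 1.18·0.23) / 10.97 = 0.03674 mg/L.

0.0367 mg/L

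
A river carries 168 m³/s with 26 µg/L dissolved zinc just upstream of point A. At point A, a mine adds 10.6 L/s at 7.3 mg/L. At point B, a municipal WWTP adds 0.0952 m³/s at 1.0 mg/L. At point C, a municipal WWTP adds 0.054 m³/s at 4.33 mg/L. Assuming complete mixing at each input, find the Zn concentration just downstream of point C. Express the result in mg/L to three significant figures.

0.0284 mg/L

26 µg/L = 0.026 mg/L.
10.6 L/s = 0.0106 m³/s.
After input A: C = (168·0.026 + 0.0106·7.3) / 168 = 0.02646 mg/L.
After input B: C = (168·0.02646 + 0.0952·1) / 168.1 = 0.02701 mg/L.
After input C: C = (168.1·0.02701 + 0.054·4.33) / 168.2 = 0.02839 mg/L.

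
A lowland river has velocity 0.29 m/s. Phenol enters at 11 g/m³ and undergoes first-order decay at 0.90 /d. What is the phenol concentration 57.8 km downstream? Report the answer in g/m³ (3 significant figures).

1.38 g/m³

Travel time t = 57.8 km / 0.29 m/s = 5.78e+04/0.29 = 1.993e+05 s = 2.307 d.
First-order decay: C = 11·exp(−0.90·2.307) = 11·0.1254 = 1.38 g/m³.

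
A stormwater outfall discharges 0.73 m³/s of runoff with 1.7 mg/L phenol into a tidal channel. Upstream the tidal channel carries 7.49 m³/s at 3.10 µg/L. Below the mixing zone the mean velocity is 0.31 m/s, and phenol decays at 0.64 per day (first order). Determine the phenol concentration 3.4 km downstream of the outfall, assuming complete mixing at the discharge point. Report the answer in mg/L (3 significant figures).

0.142 mg/L

3.10 µg/L = 0.0031 mg/L.
After complete mixing, C₀ = (0.73·1.7 + 7.49·0.0031) / 8.22 = 0.1538 mg/L.
Travel time t = 3400 m / 0.31 m/s = 1.097e+04 s = 0.1269 d.
C = 0.1538·exp(−0.64·0.1269) = 0.1538·0.922 = 0.1418 mg/L.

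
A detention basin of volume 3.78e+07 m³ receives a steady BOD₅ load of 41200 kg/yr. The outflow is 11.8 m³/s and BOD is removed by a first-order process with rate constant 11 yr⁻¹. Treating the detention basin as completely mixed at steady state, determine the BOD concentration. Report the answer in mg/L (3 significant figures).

0.0523 mg/L

Outflow Q = 11.8 m³/s × 3.156e+07 s/yr = 3.724e+08 m³/yr.
Steady-state CSTR mass balance: W = Q·C + k·V·C, so C = W/(Q + kV).
Q + kV = 3.724e+08 + 11·3.78e+07 = 7.882e+08 m³/yr.
C = 41200/7.882e+08 = 5.227e-05 kg/m³ = 0.05227 mg/L.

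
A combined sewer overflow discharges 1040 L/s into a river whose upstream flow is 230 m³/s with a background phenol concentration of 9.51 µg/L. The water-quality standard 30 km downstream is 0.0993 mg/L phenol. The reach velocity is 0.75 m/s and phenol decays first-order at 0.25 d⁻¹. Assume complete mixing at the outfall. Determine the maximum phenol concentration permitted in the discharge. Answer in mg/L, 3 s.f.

22.7 mg/L

1040 L/s = 1.04 m³/s.
9.51 µg/L = 0.00951 mg/L.
Travel time to the compliance point: t = 3e+04/0.75 = 4e+04 s = 0.463 d; decay factor exp(−0.25·0.463) = 0.8907.
So the concentration just after mixing may be at most 0.0993/0.8907 = 0.1115 mg/L.
Mass balance: 0.1115·231 = 1.04·Cₑ + 230·0.00951.
Cₑ = (25.76 − 2.187) / 1.04 = 22.66 mg/L.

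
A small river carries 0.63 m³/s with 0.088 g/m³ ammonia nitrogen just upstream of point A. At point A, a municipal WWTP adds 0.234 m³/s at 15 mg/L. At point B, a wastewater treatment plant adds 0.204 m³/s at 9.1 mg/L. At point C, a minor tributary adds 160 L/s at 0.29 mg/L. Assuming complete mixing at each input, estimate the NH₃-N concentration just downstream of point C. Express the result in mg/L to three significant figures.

4.45 mg/L

After input A: C = (0.63·0.088 + 0.234·15) / 0.864 = 4.127 mg/L.
After input B: C = (0.864·4.127 + 0.204·9.1) / 1.068 = 5.077 mg/L.
160 L/s = 0.16 m³/s.
After input C: C = (1.068·5.077 + 0.16·0.29) / 1.228 = 4.453 mg/L.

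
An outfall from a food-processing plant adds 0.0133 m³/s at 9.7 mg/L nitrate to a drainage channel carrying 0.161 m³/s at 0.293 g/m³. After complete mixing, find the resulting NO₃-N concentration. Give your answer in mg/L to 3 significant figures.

1.01 mg/L

Conservation of mass across the mixing zone: C = (0.0133·9.7 + 0.161·0.293) / (0.0133 + 0.161) = 0.1762/0.1743 = 1.011 mg/L.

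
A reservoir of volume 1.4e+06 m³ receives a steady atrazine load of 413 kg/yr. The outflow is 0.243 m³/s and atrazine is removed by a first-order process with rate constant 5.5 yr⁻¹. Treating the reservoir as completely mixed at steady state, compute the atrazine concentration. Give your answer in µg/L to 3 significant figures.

26.9 µg/L

Outflow Q = 0.243 m³/s × 3.156e+07 s/yr = 7.668e+06 m³/yr.
Steady-state CSTR mass balance: W = Q·C + k·V·C, so C = W/(Q + kV).
Q + kV = 7.668e+06 + 5.5·1.4e+06 = 1.537e+07 m³/yr.
C = 413/1.537e+07 = 2.687e-05 kg/m³ = 0.02687 mg/L = 26.87 µg/L.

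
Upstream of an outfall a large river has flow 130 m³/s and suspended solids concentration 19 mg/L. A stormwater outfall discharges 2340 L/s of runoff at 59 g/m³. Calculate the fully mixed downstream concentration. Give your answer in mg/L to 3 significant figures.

2340 L/s = 2.34 m³/s.
Conservation of mass across the mixing zone: C = (2.34·59 + 130·19) / (2.34 + 130) = 2608/132.3 = 19.71 mg/L.

19.7 mg/L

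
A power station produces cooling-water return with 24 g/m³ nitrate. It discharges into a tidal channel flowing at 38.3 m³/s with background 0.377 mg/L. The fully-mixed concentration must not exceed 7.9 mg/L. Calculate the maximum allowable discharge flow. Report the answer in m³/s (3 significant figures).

Mass balance at complete mixing: C_std·(Q_w + Q_r) = Q_w·C_e + Q_r·C_b.
Rearranging, Q_w = Q_r·(C_std − C_b)/(C_e − C_std) = 38.3·(7.9 − 0.377) / (24 − 7.9) = 17.9 m³/s.

17.9 m³/s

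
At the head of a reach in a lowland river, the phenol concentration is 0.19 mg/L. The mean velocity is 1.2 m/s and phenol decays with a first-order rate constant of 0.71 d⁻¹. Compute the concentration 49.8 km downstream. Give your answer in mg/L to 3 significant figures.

0.135 mg/L

Travel time t = 49.8 km / 1.2 m/s = 4.98e+04/1.2 = 4.15e+04 s = 0.4803 d.
First-order decay: C = 0.19·exp(−0.71·0.4803) = 0.19·0.711 = 0.1351 mg/L.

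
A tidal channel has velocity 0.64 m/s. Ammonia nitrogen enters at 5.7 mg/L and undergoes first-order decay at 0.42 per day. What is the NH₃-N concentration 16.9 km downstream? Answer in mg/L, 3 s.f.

5.01 mg/L

Travel time t = 16.9 km / 0.64 m/s = 1.69e+04/0.64 = 2.641e+04 s = 0.3056 d.
First-order decay: C = 5.7·exp(−0.42·0.3056) = 5.7·0.8795 = 5.013 mg/L.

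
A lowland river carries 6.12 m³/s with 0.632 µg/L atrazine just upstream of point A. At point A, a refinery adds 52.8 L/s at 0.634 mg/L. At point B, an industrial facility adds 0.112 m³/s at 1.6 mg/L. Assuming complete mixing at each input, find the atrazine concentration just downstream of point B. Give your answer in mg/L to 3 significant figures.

0.632 µg/L = 0.000632 mg/L.
52.8 L/s = 0.0528 m³/s.
After input A: C = (6.12·0.000632 + 0.0528·0.634) / 6.173 = 0.00605 mg/L.
After input B: C = (6.173·0.00605 + 0.112·1.6) / 6.285 = 0.03446 mg/L.

0.0345 mg/L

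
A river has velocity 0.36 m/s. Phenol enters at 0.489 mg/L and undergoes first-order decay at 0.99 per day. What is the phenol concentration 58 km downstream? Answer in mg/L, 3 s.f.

0.0772 mg/L

Travel time t = 58 km / 0.36 m/s = 5.8e+04/0.36 = 1.611e+05 s = 1.865 d.
First-order decay: C = 0.489·exp(−0.99·1.865) = 0.489·0.1579 = 0.07719 mg/L.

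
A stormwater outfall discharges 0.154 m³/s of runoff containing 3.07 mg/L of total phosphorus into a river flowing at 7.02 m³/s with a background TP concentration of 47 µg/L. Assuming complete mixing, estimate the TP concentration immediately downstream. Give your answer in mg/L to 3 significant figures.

47 µg/L = 0.047 mg/L.
By mass balance at complete mixing, C = (0.154·3.07 + 7.02·0.047) / (0.154 + 7.02) = 0.8027/7.174 = 0.1119 mg/L.

0.112 mg/L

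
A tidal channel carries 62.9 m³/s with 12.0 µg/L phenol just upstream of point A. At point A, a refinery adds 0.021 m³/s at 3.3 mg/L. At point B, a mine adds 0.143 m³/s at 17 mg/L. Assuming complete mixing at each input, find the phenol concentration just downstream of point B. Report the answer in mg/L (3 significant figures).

12.0 µg/L = 0.012 mg/L.
After input A: C = (62.9·0.012 + 0.021·3.3) / 62.92 = 0.0131 mg/L.
After input B: C = (62.92·0.0131 + 0.143·17) / 63.06 = 0.05162 mg/L.

0.0516 mg/L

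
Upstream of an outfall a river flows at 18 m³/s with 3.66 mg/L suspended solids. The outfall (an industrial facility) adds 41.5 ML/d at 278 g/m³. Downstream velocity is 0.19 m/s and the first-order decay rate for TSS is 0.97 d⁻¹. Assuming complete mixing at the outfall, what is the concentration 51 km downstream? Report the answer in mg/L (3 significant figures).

0.530 mg/L

41.5 ML/d = 0.4803 m³/s.
After complete mixing, C₀ = (0.4803·278 + 18·3.66) / 18.48 = 10.79 mg/L.
Travel time t = 5.1e+04 m / 0.19 m/s = 2.684e+05 s = 3.107 d.
C = 10.79·exp(−0.97·3.107) = 10.79·0.04912 = 0.53 mg/L.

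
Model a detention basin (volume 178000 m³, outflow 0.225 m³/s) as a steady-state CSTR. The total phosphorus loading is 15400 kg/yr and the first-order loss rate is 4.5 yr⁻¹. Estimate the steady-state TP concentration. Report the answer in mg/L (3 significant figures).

1.95 mg/L

Outflow Q = 0.225 m³/s × 3.156e+07 s/yr = 7.1e+06 m³/yr.
Steady-state CSTR mass balance: W = Q·C + k·V·C, so C = W/(Q + kV).
Q + kV = 7.1e+06 + 4.5·178000 = 7.901e+06 m³/yr.
C = 15400/7.901e+06 = 0.001949 kg/m³ = 1.949 mg/L.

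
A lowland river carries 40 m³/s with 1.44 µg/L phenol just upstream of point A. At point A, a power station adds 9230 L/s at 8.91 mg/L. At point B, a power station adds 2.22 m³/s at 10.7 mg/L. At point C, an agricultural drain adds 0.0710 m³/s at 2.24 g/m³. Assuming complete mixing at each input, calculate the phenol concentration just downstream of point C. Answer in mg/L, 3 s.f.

1.44 µg/L = 0.00144 mg/L.
9230 L/s = 9.23 m³/s.
After input A: C = (40·0.00144 + 9.23·8.91) / 49.23 = 1.672 mg/L.
After input B: C = (49.23·1.672 + 2.22·10.7) / 51.45 = 2.061 mg/L.
After input C: C = (51.45·2.061 + 0.071·2.24) / 51.52 = 2.061 mg/L.

2.06 mg/L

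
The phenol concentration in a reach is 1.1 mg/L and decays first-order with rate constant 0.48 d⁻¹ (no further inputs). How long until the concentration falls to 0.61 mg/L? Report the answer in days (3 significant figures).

t = ln(C₀/C)/k = ln(1.1/0.61)/0.48 = 0.5896/0.48 = 1.228 d.

1.23 d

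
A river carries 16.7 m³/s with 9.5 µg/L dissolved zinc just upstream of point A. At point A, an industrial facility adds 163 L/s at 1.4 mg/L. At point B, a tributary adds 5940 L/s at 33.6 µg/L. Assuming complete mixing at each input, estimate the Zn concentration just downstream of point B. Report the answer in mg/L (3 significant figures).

0.0257 mg/L

9.5 µg/L = 0.0095 mg/L.
163 L/s = 0.163 m³/s.
After input A: C = (16.7·0.0095 + 0.163·1.4) / 16.86 = 0.02294 mg/L.
5940 L/s = 5.94 m³/s.
33.6 µg/L = 0.0336 mg/L.
After input B: C = (16.86·0.02294 + 5.94·0.0336) / 22.8 = 0.02572 mg/L.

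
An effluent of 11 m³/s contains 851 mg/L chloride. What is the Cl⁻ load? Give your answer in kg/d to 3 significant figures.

Mass flux = Q·C = 11 m³/s × 851 g/m³ = 9361 g/s.
= 9361 g/s × 86.4 = 8.088e+05 kg/d.

809000 kg/d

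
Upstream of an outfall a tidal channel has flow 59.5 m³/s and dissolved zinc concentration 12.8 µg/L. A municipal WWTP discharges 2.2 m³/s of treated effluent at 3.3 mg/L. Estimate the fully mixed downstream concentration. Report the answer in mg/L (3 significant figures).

0.130 mg/L

12.8 µg/L = 0.0128 mg/L.
Flow-weighted mixing gives C = (2.2·3.3 + 59.5·0.0128) / (2.2 + 59.5) = 8.022/61.7 = 0.13 mg/L.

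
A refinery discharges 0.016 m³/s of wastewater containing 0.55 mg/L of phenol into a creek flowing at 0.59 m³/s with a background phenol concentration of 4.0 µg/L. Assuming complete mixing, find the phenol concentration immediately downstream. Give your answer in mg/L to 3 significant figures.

4.0 µg/L = 0.004 mg/L.
Flow-weighted mixing gives C = (0.016·0.55 + 0.59·0.004) / (0.016 + 0.59) = 0.01116/0.606 = 0.01842 mg/L.

0.0184 mg/L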